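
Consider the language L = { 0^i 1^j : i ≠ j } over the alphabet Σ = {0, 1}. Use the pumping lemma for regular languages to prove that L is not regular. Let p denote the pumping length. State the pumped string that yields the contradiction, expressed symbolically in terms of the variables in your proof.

0^{p+p!} 1^{p+p!}

Assume L is regular. Let p be the pumping length given by the pumping lemma.
Choose w = 0^p 1^{p+p!}. Since p ≠ p+p!, w ∈ L; and |w| ≥ p.
Write w = xyz as guaranteed by the lemma, with |xy| ≤ p and |y| ≥ 1.
Because |xy| ≤ p and w begins with p copies of 0, we have y = 0^k with 1 ≤ k ≤ p.
Since 1 ≤ k ≤ p, k divides p!; set t = 1 + p!/k. Then xy^t z has p + (p!/k)·k = p + p! copies of 0. Now the 0-count equals the 1-count, so i ≠ j fails. So xy^t z = 0^{p+p!} 1^{p+p!} ∉ L.
This contradicts the pumping lemma, so L is not regular.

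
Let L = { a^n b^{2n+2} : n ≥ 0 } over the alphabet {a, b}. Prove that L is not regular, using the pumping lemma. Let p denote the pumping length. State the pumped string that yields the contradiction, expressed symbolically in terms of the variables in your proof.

Assume L is regular. Let p be the pumping length given by the pumping lemma.
Take w = a^p b^{2p+2}. Then w ∈ L and |w| = 3p+2 ≥ p.
The pumping lemma gives a decomposition w = xyz where |xy| ≤ p and |y| > 0.
The first p characters of w are a's, so xy (and hence y) consists only of a's. Write y = a^k, 1 ≤ k ≤ p.
Pump with i = 2: xy^2z = a^{p+k} b^{2p+2}. For this to lie in L we would need 2p+2 = 2(p+k)+2, which forces k = 0. But k ≥ 1, so xy^2z ∉ L.
This contradicts the pumping lemma, so L is not regular.

a^{p+k} b^{2p+2}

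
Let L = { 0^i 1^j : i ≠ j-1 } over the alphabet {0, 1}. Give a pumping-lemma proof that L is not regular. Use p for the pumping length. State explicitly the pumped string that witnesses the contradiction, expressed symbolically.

Assume L is regular. Let p be the pumping length given by the pumping lemma.
Choose w = 0^p 1^{p+p!+1}. Since p ≠ (p+p!+1)-1 = p+p!, w ∈ L; and |w| ≥ p.
By the pumping lemma, w = xyz with |xy| ≤ p and |y| ≥ 1.
Because |xy| ≤ p and w begins with p copies of 0, we have y = 0^k with 1 ≤ k ≤ p.
Since 1 ≤ k ≤ p, k divides p!; set t = 1 + p!/k. Then xy^t z has p + (p!/k)·k = p + p! copies of 0. Now the 0-count is p+p! and (1-count)-1 = (p+p!+1)-1 = p+p!, so i ≠ j-1 fails. So xy^t z = 0^{p+p!} 1^{p+p!+1} ∉ L.
This contradicts the pumping lemma, so L is not regular.

0^{p+p!} 1^{p+p!+1}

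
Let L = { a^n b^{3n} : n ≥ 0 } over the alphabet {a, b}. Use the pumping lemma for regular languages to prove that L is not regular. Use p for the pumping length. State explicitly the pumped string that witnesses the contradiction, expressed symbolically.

Assume L is regular. Let p be the pumping length given by the pumping lemma.
Take w = a^p b^{3p}. Then w ∈ L and |w| = 4p ≥ p.
Write w = xyz as guaranteed by the lemma, with |xy| ≤ p and |y| > 0.
Because |xy| ≤ p and w begins with p copies of a, we have y = a^k with 1 ≤ k ≤ p.
Pump with i = 2: xy^2z = a^{p+k} b^{3p}. For this to lie in L we would need 3p = 3(p+k), which forces k = 0. But k ≥ 1, so xy^2z ∉ L.
Contradiction. Therefore L is not regular.

a^{p+k} b^{3p}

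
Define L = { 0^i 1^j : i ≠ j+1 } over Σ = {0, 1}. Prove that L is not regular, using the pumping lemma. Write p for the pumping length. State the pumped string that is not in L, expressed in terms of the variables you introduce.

Assume L is regular. Let p be the pumping length given by the pumping lemma.
Choose w = 0^p 1^{p+p!-1}. Since p ≠ (p+p!-1)+1 = p+p!, w ∈ L; and |w| ≥ p.
The pumping lemma gives a decomposition w = xyz where |xy| ≤ p and y is nonempty.
Because |xy| ≤ p and w begins with p copies of 0, we have y = 0^k with 1 ≤ k ≤ p.
Since 1 ≤ k ≤ p, k divides p!; set t = 1 + p!/k. Then xy^t z has p + (p!/k)·k = p + p! copies of 0. Now the 0-count is p+p! and (1-count)+1 = (p+p!-1)+1 = p+p!, so i ≠ j+1 fails. So xy^t z = 0^{p+p!} 1^{p+p!-1} ∉ L.
Contradiction. Therefore L is not regular.

0^{p+p!} 1^{p+p!-1}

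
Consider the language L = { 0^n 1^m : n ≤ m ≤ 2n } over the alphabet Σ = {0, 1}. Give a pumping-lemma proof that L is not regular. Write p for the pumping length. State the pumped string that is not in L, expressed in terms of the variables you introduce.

Toward a contradiction, assume L is regular with pumping length p.
Take w = 0^p 1^p ∈ L (since p ≤ p ≤ 2p), with |w| = 2p ≥ p.
By the pumping lemma, w = xyz with |xy| ≤ p and |y| > 0.
The first p characters of w are 0's, so xy (and hence y) consists only of 0's. Write y = 0^k, 1 ≤ k ≤ p.
Pump with i = 2: xy^2z = 0^{p+k} 1^p. Now n = p+k > p = m, so the condition n ≤ m fails. Thus xy^2z ∉ L.
This contradicts the pumping lemma, so L is not regular.

0^{p+k} 1^p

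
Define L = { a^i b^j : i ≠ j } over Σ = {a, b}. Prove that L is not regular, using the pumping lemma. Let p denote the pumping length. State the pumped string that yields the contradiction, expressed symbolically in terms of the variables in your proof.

a^{p+p!} b^{p+p!}

Suppose for contradiction that L is regular, and let p be the pumping length.
Choose w = a^p b^{p+p!}. Since p ≠ p+p!, w ∈ L; and |w| ≥ p.
Write w = xyz as guaranteed by the lemma, with |xy| ≤ p and y is nonempty.
Because |xy| ≤ p and w begins with p copies of a, we have y = a^k with 1 ≤ k ≤ p.
Since 1 ≤ k ≤ p, k divides p!; set t = 1 + p!/k. Then xy^t z has p + (p!/k)·k = p + p! copies of a. Now the a-count equals the b-count, so i ≠ j fails. So xy^t z = a^{p+p!} b^{p+p!} ∉ L.
This contradicts the pumping lemma, so L is not regular.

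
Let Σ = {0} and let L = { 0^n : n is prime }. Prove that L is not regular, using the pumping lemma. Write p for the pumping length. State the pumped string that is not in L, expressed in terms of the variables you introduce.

Assume L is regular. Let p be the pumping length given by the pumping lemma.
Let q be a prime with q ≥ p+2 (infinitely many primes exist), and take w = 0^q ∈ L with |w| = q ≥ p.
By the pumping lemma, w = xyz with |xy| ≤ p and y is nonempty.
Then y = 0^k for some k with 1 ≤ k ≤ p.
Since 1 ≤ k ≤ p, |xz| = q-k. Pump with i = q+1: |xy^{q+1}z| = (q-k)+(q+1)k = q+qk = q(1+k), which is composite (both factors ≥ 2). So xy^{q+1}z = 0^{q(1+k)} ∉ L.
This is a contradiction; hence L is not regular.

0^{q(1+k)}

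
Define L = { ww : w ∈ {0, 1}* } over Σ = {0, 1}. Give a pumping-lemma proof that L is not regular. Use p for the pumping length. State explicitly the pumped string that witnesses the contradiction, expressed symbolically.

0^{p+k} 1^p 0^p 1^p

Suppose for contradiction that L is regular, and let p be the pumping length.
Take w = 0^p 1^p 0^p 1^p = uu where u = 0^p1^p; then w ∈ L and |w| = 4p ≥ p.
Write w = xyz as guaranteed by the lemma, with |xy| ≤ p and |y| ≥ 1.
The first p characters of w are 0's, so xy (and hence y) consists only of 0's. Write y = 0^k, 1 ≤ k ≤ p.
Pump with i = 2: xy^2z = 0^{p+k} 1^p 0^p 1^p, of length 4p+k. Suppose this equals vv. The string starts with 0 and ends with 1, so v does too; thus the boundary between the two copies of v is a 1→0 transition. There is exactly one such transition, at position 2p+k, so |v| = 2p+k and |vv| = 4p+2k ≠ 4p+k since k ≥ 1. So xy^2z ∉ L.
Contradiction. Therefore L is not regular.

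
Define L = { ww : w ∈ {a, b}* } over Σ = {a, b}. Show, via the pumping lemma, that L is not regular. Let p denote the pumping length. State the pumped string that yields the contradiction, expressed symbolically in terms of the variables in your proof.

Toward a contradiction, assume L is regular with pumping length p.
Take w = a^p b^p a^p b^p = uu where u = a^pb^p; then w ∈ L and |w| = 4p ≥ p.
By the pumping lemma, w = xyz with |xy| ≤ p and y is nonempty.
The first p characters of w are a's, so xy (and hence y) consists only of a's. Write y = a^k, 1 ≤ k ≤ p.
Pump with i = 2: xy^2z = a^{p+k} b^p a^p b^p, of length 4p+k. Suppose this equals vv. The string starts with a and ends with b, so v does too; thus the boundary between the two copies of v is a b→a transition. There is exactly one such transition, at position 2p+k, so |v| = 2p+k and |vv| = 4p+2k ≠ 4p+k since k ≥ 1. So xy^2z ∉ L.
This contradicts the pumping lemma, so L is not regular.

a^{p+k} b^p a^p b^p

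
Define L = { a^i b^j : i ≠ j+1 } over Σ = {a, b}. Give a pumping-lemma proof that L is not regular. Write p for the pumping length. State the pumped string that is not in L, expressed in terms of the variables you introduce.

a^{p+p!} b^{p+p!-1}

Assume L is regular; let p be its pumping constant.
Choose w = a^p b^{p+p!-1}. Since p ≠ (p+p!-1)+1 = p+p!, w ∈ L; and |w| ≥ p.
By the pumping lemma, w = xyz with |xy| ≤ p and |y| > 0.
The first p characters of w are a's, so xy (and hence y) consists only of a's. Write y = a^k, 1 ≤ k ≤ p.
Since 1 ≤ k ≤ p, k divides p!; set t = 1 + p!/k. Then xy^t z has p + (p!/k)·k = p + p! copies of a. Now the a-count is p+p! and (b-count)+1 = (p+p!-1)+1 = p+p!, so i ≠ j+1 fails. So xy^t z = a^{p+p!} b^{p+p!-1} ∉ L.
This is a contradiction; hence L is not regular.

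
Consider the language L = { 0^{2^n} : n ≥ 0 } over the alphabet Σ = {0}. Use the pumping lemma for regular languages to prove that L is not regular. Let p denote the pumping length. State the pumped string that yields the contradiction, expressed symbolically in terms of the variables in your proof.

Toward a contradiction, assume L is regular with pumping length p.
Take w = 0^{2^p} ∈ L with |w| = 2^p ≥ p.
Write w = xyz as guaranteed by the lemma, with |xy| ≤ p and |y| ≥ 1.
Then y = 0^k for some k with 1 ≤ k ≤ p.
Pump with i = 2: xy^2z = 0^{2^p+k}. Since 1 ≤ k ≤ p < 2^p, we have 2^p < 2^p+k < 2^{p+1}, so 2^p+k is not a power of 2. So xy^2z ∉ L.
This is a contradiction; hence L is not regular.

0^{2^p+k}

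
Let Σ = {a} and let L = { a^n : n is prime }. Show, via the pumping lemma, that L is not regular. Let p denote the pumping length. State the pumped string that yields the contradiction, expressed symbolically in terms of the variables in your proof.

Suppose for contradiction that L is regular, and let p be the pumping length.
Let q be a prime with q ≥ p+2 (infinitely many primes exist), and take w = a^q ∈ L with |w| = q ≥ p.
The pumping lemma gives a decomposition w = xyz where |xy| ≤ p and y is nonempty.
Then y = a^k for some k with 1 ≤ k ≤ p.
Since 1 ≤ k ≤ p, |xz| = q-k. Pump with i = q+1: |xy^{q+1}z| = (q-k)+(q+1)k = q+qk = q(1+k), which is composite (both factors ≥ 2). So xy^{q+1}z = a^{q(1+k)} ∉ L.
This contradicts the pumping lemma, so L is not regular.

a^{q(1+k)}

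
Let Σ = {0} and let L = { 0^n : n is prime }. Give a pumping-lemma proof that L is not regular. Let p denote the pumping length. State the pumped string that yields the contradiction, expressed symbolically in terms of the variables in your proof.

0^{q(1+k)}

Toward a contradiction, assume L is regular with pumping length p.
Let q be a prime with q ≥ p+2 (infinitely many primes exist), and take w = 0^q ∈ L with |w| = q ≥ p.
Write w = xyz as guaranteed by the lemma, with |xy| ≤ p and y is nonempty.
Then y = 0^k for some k with 1 ≤ k ≤ p.
Since 1 ≤ k ≤ p, |xz| = q-k. Pump with i = q+1: |xy^{q+1}z| = (q-k)+(q+1)k = q+qk = q(1+k), which is composite (both factors ≥ 2). So xy^{q+1}z = 0^{q(1+k)} ∉ L.
Contradiction. Therefore L is not regular.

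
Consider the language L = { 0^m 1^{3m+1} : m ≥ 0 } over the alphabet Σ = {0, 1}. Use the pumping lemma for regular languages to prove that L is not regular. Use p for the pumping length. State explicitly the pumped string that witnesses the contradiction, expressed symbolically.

Suppose for contradiction that L is regular, and let p be the pumping length.
Let w = 0^p 1^{3p+1} ∈ L; note |w| = 4p+1 ≥ p.
The pumping lemma gives a decomposition w = xyz where |xy| ≤ p and |y| ≥ 1.
Since the first p symbols of w are all 0's and |xy| ≤ p, y lies entirely in the leading 0-block: y = 0^k for some k with 1 ≤ k ≤ p.
Pump with i = 2: xy^2z = 0^{p+k} 1^{3p+1}. For this to lie in L we would need 3p+1 = 3(p+k)+1, which forces k = 0. But k ≥ 1, so xy^2z ∉ L.
This is a contradiction; hence L is not regular.

0^{p+k} 1^{3p+1}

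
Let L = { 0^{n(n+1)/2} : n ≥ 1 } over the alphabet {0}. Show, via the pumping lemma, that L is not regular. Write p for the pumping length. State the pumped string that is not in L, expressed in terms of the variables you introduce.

0^{p(p+1)/2+k}

Toward a contradiction, assume L is regular with pumping length p.
Take w = 0^{p(p+1)/2} ∈ L with |w| = p(p+1)/2 ≥ p.
Write w = xyz as guaranteed by the lemma, with |xy| ≤ p and |y| > 0.
Then y = 0^k for some k with 1 ≤ k ≤ p.
Pump with i = 2: xy^2z = 0^{p(p+1)/2+k}. Since 1 ≤ k ≤ p, p(p+1)/2 < p(p+1)/2+k ≤ p(p+1)/2+p < (p+1)(p+2)/2, so p(p+1)/2+k is strictly between consecutive triangular numbers. So xy^2z ∉ L.
This is a contradiction; hence L is not regular.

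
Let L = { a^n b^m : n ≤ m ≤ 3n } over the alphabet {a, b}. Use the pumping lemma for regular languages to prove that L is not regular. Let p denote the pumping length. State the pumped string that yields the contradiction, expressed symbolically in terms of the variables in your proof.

Suppose for contradiction that L is regular, and let p be the pumping length.
Take w = a^p b^p ∈ L (since p ≤ p ≤ 3p), with |w| = 2p ≥ p.
Write w = xyz as guaranteed by the lemma, with |xy| ≤ p and y is nonempty.
The first p characters of w are a's, so xy (and hence y) consists only of a's. Write y = a^k, 1 ≤ k ≤ p.
Pump with i = 2: xy^2z = a^{p+k} b^p. Now n = p+k > p = m, so the condition n ≤ m fails. Thus xy^2z ∉ L.
This is a contradiction; hence L is not regular.

a^{p+k} b^p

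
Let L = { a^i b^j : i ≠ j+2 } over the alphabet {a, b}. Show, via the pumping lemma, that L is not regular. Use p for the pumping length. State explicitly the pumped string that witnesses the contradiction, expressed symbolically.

a^{p+p!} b^{p+p!-2}

Toward a contradiction, assume L is regular with pumping length p.
Choose w = a^p b^{p+p!-2}. Since p ≠ (p+p!-2)+2 = p+p!, w ∈ L; and |w| ≥ p.
The pumping lemma gives a decomposition w = xyz where |xy| ≤ p and y is nonempty.
Since the first p symbols of w are all a's and |xy| ≤ p, y lies entirely in the leading a-block: y = a^k for some k with 1 ≤ k ≤ p.
Since 1 ≤ k ≤ p, k divides p!; set t = 1 + p!/k. Then xy^t z has p + (p!/k)·k = p + p! copies of a. Now the a-count is p+p! and (b-count)+2 = (p+p!-2)+2 = p+p!, so i ≠ j+2 fails. So xy^t z = a^{p+p!} b^{p+p!-2} ∉ L.
This contradicts the pumping lemma, so L is not regular.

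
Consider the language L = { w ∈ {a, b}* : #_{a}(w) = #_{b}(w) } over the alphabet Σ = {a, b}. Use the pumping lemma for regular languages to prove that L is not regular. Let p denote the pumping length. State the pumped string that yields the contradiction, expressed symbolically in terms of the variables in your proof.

Assume L is regular. Let p be the pumping length given by the pumping lemma.
Choose w = a^p b^p ∈ L with |w| = 2p ≥ p.
The pumping lemma gives a decomposition w = xyz where |xy| ≤ p and |y| > 0.
The first p characters of w are a's, so xy (and hence y) consists only of a's. Write y = a^k, 1 ≤ k ≤ p.
Pump with i = 2: xy^2z = a^{p+k} b^p has p+k occurrences of a but only p of b. Since k ≥ 1 the counts differ, so xy^2z ∉ L.
This contradicts the pumping lemma, so L is not regular.

a^{p+k} b^p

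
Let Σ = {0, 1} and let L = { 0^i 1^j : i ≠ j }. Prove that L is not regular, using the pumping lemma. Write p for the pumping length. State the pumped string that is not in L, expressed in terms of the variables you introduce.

0^{p+p!} 1^{p+p!}

Assume L is regular; let p be its pumping constant.
Choose w = 0^p 1^{p+p!}. Since p ≠ p+p!, w ∈ L; and |w| ≥ p.
The pumping lemma gives a decomposition w = xyz where |xy| ≤ p and |y| ≥ 1.
The first p characters of w are 0's, so xy (and hence y) consists only of 0's. Write y = 0^k, 1 ≤ k ≤ p.
Since 1 ≤ k ≤ p, k divides p!; set t = 1 + p!/k. Then xy^t z has p + (p!/k)·k = p + p! copies of 0. Now the 0-count equals the 1-count, so i ≠ j fails. So xy^t z = 0^{p+p!} 1^{p+p!} ∉ L.
This contradicts the pumping lemma, so L is not regular.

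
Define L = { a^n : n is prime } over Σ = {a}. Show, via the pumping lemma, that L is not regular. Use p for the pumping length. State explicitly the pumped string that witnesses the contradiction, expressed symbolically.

a^{q(1+k)}

Assume L is regular. Let p be the pumping length given by the pumping lemma.
Let q be a prime with q ≥ p+2 (infinitely many primes exist), and take w = a^q ∈ L with |w| = q ≥ p.
Write w = xyz as guaranteed by the lemma, with |xy| ≤ p and |y| > 0.
Then y = a^k for some k with 1 ≤ k ≤ p.
Since 1 ≤ k ≤ p, |xz| = q-k. Pump with i = q+1: |xy^{q+1}z| = (q-k)+(q+1)k = q+qk = q(1+k), which is composite (both factors ≥ 2). So xy^{q+1}z = a^{q(1+k)} ∉ L.
Contradiction. Therefore L is not regular.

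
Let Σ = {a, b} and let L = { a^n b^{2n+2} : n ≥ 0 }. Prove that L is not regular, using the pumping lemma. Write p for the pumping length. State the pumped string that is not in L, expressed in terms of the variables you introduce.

a^{p+k} b^{2p+2}

Suppose for contradiction that L is regular, and let p be the pumping length.
Let w = a^p b^{2p+2} ∈ L; note |w| = 3p+2 ≥ p.
Write w = xyz as guaranteed by the lemma, with |xy| ≤ p and |y| ≥ 1.
The first p characters of w are a's, so xy (and hence y) consists only of a's. Write y = a^k, 1 ≤ k ≤ p.
Pump with i = 2: xy^2z = a^{p+k} b^{2p+2}. For this to lie in L we would need 2p+2 = 2(p+k)+2, which forces k = 0. But k ≥ 1, so xy^2z ∉ L.
This contradicts the pumping lemma, so L is not regular.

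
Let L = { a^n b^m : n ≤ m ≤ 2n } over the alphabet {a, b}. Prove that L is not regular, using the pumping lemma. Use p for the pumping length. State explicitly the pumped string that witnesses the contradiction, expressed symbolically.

a^{p+k} b^p

Assume L is regular. Let p be the pumping length given by the pumping lemma.
Take w = a^p b^p ∈ L (since p ≤ p ≤ 2p), with |w| = 2p ≥ p.
Write w = xyz as guaranteed by the lemma, with |xy| ≤ p and |y| ≥ 1.
Since the first p symbols of w are all a's and |xy| ≤ p, y lies entirely in the leading a-block: y = a^k for some k with 1 ≤ k ≤ p.
Pump with i = 2: xy^2z = a^{p+k} b^p. Now n = p+k > p = m, so the condition n ≤ m fails. Thus xy^2z ∉ L.
Contradiction. Therefore L is not regular.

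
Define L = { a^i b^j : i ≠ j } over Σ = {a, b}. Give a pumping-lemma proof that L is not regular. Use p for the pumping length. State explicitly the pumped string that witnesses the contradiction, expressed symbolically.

Suppose for contradiction that L is regular, and let p be the pumping length.
Choose w = a^p b^{p+p!}. Since p ≠ p+p!, w ∈ L; and |w| ≥ p.
Write w = xyz as guaranteed by the lemma, with |xy| ≤ p and |y| ≥ 1.
Since the first p symbols of w are all a's and |xy| ≤ p, y lies entirely in the leading a-block: y = a^k for some k with 1 ≤ k ≤ p.
Since 1 ≤ k ≤ p, k divides p!; set t = 1 + p!/k. Then xy^t z has p + (p!/k)·k = p + p! copies of a. Now the a-count equals the b-count, so i ≠ j fails. So xy^t z = a^{p+p!} b^{p+p!} ∉ L.
This is a contradiction; hence L is not regular.

a^{p+p!} b^{p+p!}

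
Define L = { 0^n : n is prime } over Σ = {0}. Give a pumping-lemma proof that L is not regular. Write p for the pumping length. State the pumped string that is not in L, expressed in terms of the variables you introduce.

0^{q(1+k)}

Assume L is regular; let p be its pumping constant.
Let q be a prime with q ≥ p+2 (infinitely many primes exist), and take w = 0^q ∈ L with |w| = q ≥ p.
By the pumping lemma, w = xyz with |xy| ≤ p and y is nonempty.
Then y = 0^k for some k with 1 ≤ k ≤ p.
Since 1 ≤ k ≤ p, |xz| = q-k. Pump with i = q+1: |xy^{q+1}z| = (q-k)+(q+1)k = q+qk = q(1+k), which is composite (both factors ≥ 2). So xy^{q+1}z = 0^{q(1+k)} ∉ L.
Contradiction. Therefore L is not regular.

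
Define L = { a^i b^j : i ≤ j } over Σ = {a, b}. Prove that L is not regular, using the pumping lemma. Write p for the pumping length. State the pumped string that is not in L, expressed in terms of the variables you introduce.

Assume L is regular. Let p be the pumping length given by the pumping lemma.
Choose w = a^p b^p ∈ L, with |w| = 2p ≥ p.
By the pumping lemma, w = xyz with |xy| ≤ p and y is nonempty.
The first p characters of w are a's, so xy (and hence y) consists only of a's. Write y = a^k, 1 ≤ k ≤ p.
Consider xy^2z = a^{p+k} b^p. Since k ≥ 1, the a-count p+k exceeds the b-count p, so i ≤ j fails; thus xy^2z ∉ L.
This is a contradiction; hence L is not regular.

a^{p+k} b^p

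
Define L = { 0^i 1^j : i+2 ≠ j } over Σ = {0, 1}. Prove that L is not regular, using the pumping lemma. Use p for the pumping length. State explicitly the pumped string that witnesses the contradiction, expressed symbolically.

Assume L is regular. Let p be the pumping length given by the pumping lemma.
Choose w = 0^p 1^{p+p!+2}. Since p ≠ (p+p!+2)-2 = p+p!, w ∈ L; and |w| ≥ p.
The pumping lemma gives a decomposition w = xyz where |xy| ≤ p and y is nonempty.
The first p characters of w are 0's, so xy (and hence y) consists only of 0's. Write y = 0^k, 1 ≤ k ≤ p.
Since 1 ≤ k ≤ p, k divides p!; set t = 1 + p!/k. Then xy^t z has p + (p!/k)·k = p + p! copies of 0. Now the 0-count is p+p! and (1-count)-2 = (p+p!+2)-2 = p+p!, so i+2 ≠ j fails. So xy^t z = 0^{p+p!} 1^{p+p!+2} ∉ L.
This is a contradiction; hence L is not regular.

0^{p+p!} 1^{p+p!+2}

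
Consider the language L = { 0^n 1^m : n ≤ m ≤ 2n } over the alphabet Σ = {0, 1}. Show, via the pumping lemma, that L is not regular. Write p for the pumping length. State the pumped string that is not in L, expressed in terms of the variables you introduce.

0^{p+k} 1^p

Suppose for contradiction that L is regular, and let p be the pumping length.
Take w = 0^p 1^p ∈ L (since p ≤ p ≤ 2p), with |w| = 2p ≥ p.
By the pumping lemma, w = xyz with |xy| ≤ p and |y| > 0.
Since the first p symbols of w are all 0's and |xy| ≤ p, y lies entirely in the leading 0-block: y = 0^k for some k with 1 ≤ k ≤ p.
Pump with i = 2: xy^2z = 0^{p+k} 1^p. Now n = p+k > p = m, so the condition n ≤ m fails. Thus xy^2z ∉ L.
This contradicts the pumping lemma, so L is not regular.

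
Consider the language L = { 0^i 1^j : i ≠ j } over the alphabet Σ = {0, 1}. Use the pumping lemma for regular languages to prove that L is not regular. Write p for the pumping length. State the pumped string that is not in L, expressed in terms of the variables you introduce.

0^{p+p!} 1^{p+p!}

Assume L is regular; let p be its pumping constant.
Choose w = 0^p 1^{p+p!}. Since p ≠ p+p!, w ∈ L; and |w| ≥ p.
The pumping lemma gives a decomposition w = xyz where |xy| ≤ p and |y| > 0.
Because |xy| ≤ p and w begins with p copies of 0, we have y = 0^k with 1 ≤ k ≤ p.
Since 1 ≤ k ≤ p, k divides p!; set t = 1 + p!/k. Then xy^t z has p + (p!/k)·k = p + p! copies of 0. Now the 0-count equals the 1-count, so i ≠ j fails. So xy^t z = 0^{p+p!} 1^{p+p!} ∉ L.
This is a contradiction; hence L is not regular.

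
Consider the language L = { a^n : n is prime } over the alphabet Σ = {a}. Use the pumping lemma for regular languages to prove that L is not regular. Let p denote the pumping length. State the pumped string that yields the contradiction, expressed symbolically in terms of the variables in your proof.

Assume L is regular. Let p be the pumping length given by the pumping lemma.
Let q be a prime with q ≥ p+2 (infinitely many primes exist), and take w = a^q ∈ L with |w| = q ≥ p.
The pumping lemma gives a decomposition w = xyz where |xy| ≤ p and |y| > 0.
Then y = a^k for some k with 1 ≤ k ≤ p.
Since 1 ≤ k ≤ p, |xz| = q-k. Pump with i = q+1: |xy^{q+1}z| = (q-k)+(q+1)k = q+qk = q(1+k), which is composite (both factors ≥ 2). So xy^{q+1}z = a^{q(1+k)} ∉ L.
Contradiction. Therefore L is not regular.

a^{q(1+k)}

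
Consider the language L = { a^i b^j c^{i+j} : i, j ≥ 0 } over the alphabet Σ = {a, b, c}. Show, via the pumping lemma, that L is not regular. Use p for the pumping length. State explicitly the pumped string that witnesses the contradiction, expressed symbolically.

Assume L is regular. Let p be the pumping length given by the pumping lemma.
Take w = a^p b^p c^{2p} ∈ L (with i=j=p, i+j=2p), |w| = 4p ≥ p.
Write w = xyz as guaranteed by the lemma, with |xy| ≤ p and |y| > 0.
The first p characters of w are a's, so xy (and hence y) consists only of a's. Write y = a^k, 1 ≤ k ≤ p.
Consider xy^2z = a^{p+k} b^p c^{2p}. Now the a- and b-counts sum to 2p+k, but the c-count is 2p ≠ 2p+k. So xy^2z ∉ L.
This is a contradiction; hence L is not regular.

a^{p+k} b^p c^{2p}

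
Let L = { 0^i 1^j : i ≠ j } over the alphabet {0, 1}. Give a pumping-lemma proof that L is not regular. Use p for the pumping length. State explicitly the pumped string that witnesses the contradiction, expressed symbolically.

Toward a contradiction, assume L is regular with pumping length p.
Choose w = 0^p 1^{p+p!}. Since p ≠ p+p!, w ∈ L; and |w| ≥ p.
The pumping lemma gives a decomposition w = xyz where |xy| ≤ p and |y| ≥ 1.
Because |xy| ≤ p and w begins with p copies of 0, we have y = 0^k with 1 ≤ k ≤ p.
Since 1 ≤ k ≤ p, k divides p!; set t = 1 + p!/k. Then xy^t z has p + (p!/k)·k = p + p! copies of 0. Now the 0-count equals the 1-count, so i ≠ j fails. So xy^t z = 0^{p+p!} 1^{p+p!} ∉ L.
This contradicts the pumping lemma, so L is not regular.

0^{p+p!} 1^{p+p!}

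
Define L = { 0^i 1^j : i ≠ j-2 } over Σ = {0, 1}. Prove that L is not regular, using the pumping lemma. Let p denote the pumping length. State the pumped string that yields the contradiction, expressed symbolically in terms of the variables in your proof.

Assume L is regular. Let p be the pumping length given by the pumping lemma.
Choose w = 0^p 1^{p+p!+2}. Since p ≠ (p+p!+2)-2 = p+p!, w ∈ L; and |w| ≥ p.
Write w = xyz as guaranteed by the lemma, with |xy| ≤ p and |y| > 0.
The first p characters of w are 0's, so xy (and hence y) consists only of 0's. Write y = 0^k, 1 ≤ k ≤ p.
Since 1 ≤ k ≤ p, k divides p!; set t = 1 + p!/k. Then xy^t z has p + (p!/k)·k = p + p! copies of 0. Now the 0-count is p+p! and (1-count)-2 = (p+p!+2)-2 = p+p!, so i ≠ j-2 fails. So xy^t z = 0^{p+p!} 1^{p+p!+2} ∉ L.
Contradiction. Therefore L is not regular.

0^{p+p!} 1^{p+p!+2}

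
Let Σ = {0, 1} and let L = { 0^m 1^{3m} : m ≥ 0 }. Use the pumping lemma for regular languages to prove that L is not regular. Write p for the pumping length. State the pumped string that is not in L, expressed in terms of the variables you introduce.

Assume L is regular. Let p be the pumping length given by the pumping lemma.
Choose w = 0^p 1^{3p}, which is in L with |w| = 4p ≥ p.
Write w = xyz as guaranteed by the lemma, with |xy| ≤ p and |y| > 0.
Because |xy| ≤ p and w begins with p copies of 0, we have y = 0^k with 1 ≤ k ≤ p.
Pump with i = 2: xy^2z = 0^{p+k} 1^{3p}. For this to lie in L we would need 3p = 3(p+k), which forces k = 0. But k ≥ 1, so xy^2z ∉ L.
This contradicts the pumping lemma, so L is not regular.

0^{p+k} 1^{3p}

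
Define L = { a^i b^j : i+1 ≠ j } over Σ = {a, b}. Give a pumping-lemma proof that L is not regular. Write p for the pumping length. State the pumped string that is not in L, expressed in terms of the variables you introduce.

a^{p+p!} b^{p+p!+1}

Suppose for contradiction that L is regular, and let p be the pumping length.
Choose w = a^p b^{p+p!+1}. Since p ≠ (p+p!+1)-1 = p+p!, w ∈ L; and |w| ≥ p.
By the pumping lemma, w = xyz with |xy| ≤ p and |y| ≥ 1.
Because |xy| ≤ p and w begins with p copies of a, we have y = a^k with 1 ≤ k ≤ p.
Since 1 ≤ k ≤ p, k divides p!; set t = 1 + p!/k. Then xy^t z has p + (p!/k)·k = p + p! copies of a. Now the a-count is p+p! and (b-count)-1 = (p+p!+1)-1 = p+p!, so i+1 ≠ j fails. So xy^t z = a^{p+p!} b^{p+p!+1} ∉ L.
This contradicts the pumping lemma, so L is not regular.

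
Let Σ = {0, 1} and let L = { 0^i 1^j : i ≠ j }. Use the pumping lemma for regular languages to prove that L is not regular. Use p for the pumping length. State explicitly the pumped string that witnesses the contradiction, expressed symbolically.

0^{p+p!} 1^{p+p!}

Assume L is regular; let p be its pumping constant.
Choose w = 0^p 1^{p+p!}. Since p ≠ p+p!, w ∈ L; and |w| ≥ p.
Write w = xyz as guaranteed by the lemma, with |xy| ≤ p and |y| ≥ 1.
Because |xy| ≤ p and w begins with p copies of 0, we have y = 0^k with 1 ≤ k ≤ p.
Since 1 ≤ k ≤ p, k divides p!; set t = 1 + p!/k. Then xy^t z has p + (p!/k)·k = p + p! copies of 0. Now the 0-count equals the 1-count, so i ≠ j fails. So xy^t z = 0^{p+p!} 1^{p+p!} ∉ L.
This is a contradiction; hence L is not regular.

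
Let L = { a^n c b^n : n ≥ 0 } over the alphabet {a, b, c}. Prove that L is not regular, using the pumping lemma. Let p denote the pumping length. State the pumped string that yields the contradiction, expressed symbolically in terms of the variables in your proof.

a^{p+k} c b^p

Assume L is regular; let p be its pumping constant.
Take w = a^p c b^p ∈ L with |w| = 2p+1 ≥ p.
By the pumping lemma, w = xyz with |xy| ≤ p and |y| ≥ 1.
The first p characters of w are a's, so xy (and hence y) consists only of a's. Write y = a^k, 1 ≤ k ≤ p.
Pump with i = 2: xy^2z = a^{p+k} c b^p, which would require p+k = p. But k ≥ 1, so xy^2z ∉ L.
This is a contradiction; hence L is not regular.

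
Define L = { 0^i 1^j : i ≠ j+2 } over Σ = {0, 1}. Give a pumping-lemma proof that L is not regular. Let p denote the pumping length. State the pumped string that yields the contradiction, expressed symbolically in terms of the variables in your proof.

Assume L is regular. Let p be the pumping length given by the pumping lemma.
Choose w = 0^p 1^{p+p!-2}. Since p ≠ (p+p!-2)+2 = p+p!, w ∈ L; and |w| ≥ p.
Write w = xyz as guaranteed by the lemma, with |xy| ≤ p and y is nonempty.
Because |xy| ≤ p and w begins with p copies of 0, we have y = 0^k with 1 ≤ k ≤ p.
Since 1 ≤ k ≤ p, k divides p!; set t = 1 + p!/k. Then xy^t z has p + (p!/k)·k = p + p! copies of 0. Now the 0-count is p+p! and (1-count)+2 = (p+p!-2)+2 = p+p!, so i ≠ j+2 fails. So xy^t z = 0^{p+p!} 1^{p+p!-2} ∉ L.
This is a contradiction; hence L is not regular.

0^{p+p!} 1^{p+p!-2}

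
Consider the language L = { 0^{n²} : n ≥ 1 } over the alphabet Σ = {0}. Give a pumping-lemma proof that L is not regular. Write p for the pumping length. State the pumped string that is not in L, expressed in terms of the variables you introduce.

Assume L is regular; let p be its pumping constant.
Take w = 0^{p²} ∈ L with |w| = p² ≥ p.
The pumping lemma gives a decomposition w = xyz where |xy| ≤ p and |y| > 0.
Then y = 0^k for some k with 1 ≤ k ≤ p.
Pump with i = 2: xy^2z = 0^{p²+k}. Since 1 ≤ k ≤ p, p² < p²+k ≤ p²+p < (p+1)², so p²+k lies strictly between consecutive squares and is not a perfect square. So xy^2z ∉ L.
This is a contradiction; hence L is not regular.

0^{p²+k}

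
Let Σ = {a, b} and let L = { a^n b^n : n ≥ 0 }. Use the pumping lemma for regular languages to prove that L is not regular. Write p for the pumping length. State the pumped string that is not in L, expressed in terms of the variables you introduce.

Toward a contradiction, assume L is regular with pumping length p.
Take w = a^p b^p. Then w ∈ L and |w| = 2p ≥ p.
By the pumping lemma, w = xyz with |xy| ≤ p and |y| > 0.
Since the first p symbols of w are all a's and |xy| ≤ p, y lies entirely in the leading a-block: y = a^k for some k with 1 ≤ k ≤ p.
Pump with i = 2: xy^2z = a^{p+k} b^p. For this to lie in L we would need p = p+k, which forces k = 0. But k ≥ 1, so xy^2z ∉ L.
This is a contradiction; hence L is not regular.

a^{p+k} b^p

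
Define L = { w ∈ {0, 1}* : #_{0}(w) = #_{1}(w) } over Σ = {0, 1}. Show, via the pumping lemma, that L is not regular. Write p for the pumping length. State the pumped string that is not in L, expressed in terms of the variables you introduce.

0^{p+k} 1^p

Suppose for contradiction that L is regular, and let p be the pumping length.
Choose w = 0^p 1^p ∈ L with |w| = 2p ≥ p.
The pumping lemma gives a decomposition w = xyz where |xy| ≤ p and y is nonempty.
Because |xy| ≤ p and w begins with p copies of 0, we have y = 0^k with 1 ≤ k ≤ p.
Pump with i = 2: xy^2z = 0^{p+k} 1^p has p+k occurrences of 0 but only p of 1. Since k ≥ 1 the counts differ, so xy^2z ∉ L.
This is a contradiction; hence L is not regular.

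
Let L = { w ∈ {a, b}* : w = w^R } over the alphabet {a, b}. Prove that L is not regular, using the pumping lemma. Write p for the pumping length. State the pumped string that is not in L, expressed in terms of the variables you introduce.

Assume L is regular; let p be its pumping constant.
Take w = a^p b a^p, a palindrome of length 2p+1 ≥ p.
Write w = xyz as guaranteed by the lemma, with |xy| ≤ p and y is nonempty.
Because |xy| ≤ p and w begins with p copies of a, we have y = a^k with 1 ≤ k ≤ p.
Pump with i = 2: xy^2z = a^{p+k} b a^p. Its reverse is a^p b a^{p+k}, which differs from xy^2z since k ≥ 1. So xy^2z is not a palindrome and xy^2z ∉ L.
This is a contradiction; hence L is not regular.

a^{p+k} b a^p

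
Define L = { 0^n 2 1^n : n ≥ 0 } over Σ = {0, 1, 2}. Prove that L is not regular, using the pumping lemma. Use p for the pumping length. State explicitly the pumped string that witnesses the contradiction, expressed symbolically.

0^{p+k} 2 1^p

Suppose for contradiction that L is regular, and let p be the pumping length.
Take w = 0^p 2 1^p ∈ L with |w| = 2p+1 ≥ p.
By the pumping lemma, w = xyz with |xy| ≤ p and |y| > 0.
Since the first p symbols of w are all 0's and |xy| ≤ p, y lies entirely in the leading 0-block: y = 0^k for some k with 1 ≤ k ≤ p.
Pump with i = 2: xy^2z = 0^{p+k} 2 1^p, which would require p+k = p. But k ≥ 1, so xy^2z ∉ L.
Contradiction. Therefore L is not regular.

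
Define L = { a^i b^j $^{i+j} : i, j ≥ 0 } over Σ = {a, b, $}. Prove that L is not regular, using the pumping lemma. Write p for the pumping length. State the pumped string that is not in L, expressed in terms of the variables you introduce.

a^{p+k} b^p $^{2p}

Suppose for contradiction that L is regular, and let p be the pumping length.
Take w = a^p b^p $^{2p} ∈ L (with i=j=p, i+j=2p), |w| = 4p ≥ p.
By the pumping lemma, w = xyz with |xy| ≤ p and y is nonempty.
Because |xy| ≤ p and w begins with p copies of a, we have y = a^k with 1 ≤ k ≤ p.
Consider xy^2z = a^{p+k} b^p $^{2p}. Now the a- and b-counts sum to 2p+k, but the $-count is 2p ≠ 2p+k. So xy^2z ∉ L.
This contradicts the pumping lemma, so L is not regular.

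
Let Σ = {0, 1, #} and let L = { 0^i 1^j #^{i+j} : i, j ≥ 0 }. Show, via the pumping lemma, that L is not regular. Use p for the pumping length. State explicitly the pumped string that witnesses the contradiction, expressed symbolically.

Assume L is regular. Let p be the pumping length given by the pumping lemma.
Take w = 0^p 1^p #^{2p} ∈ L (with i=j=p, i+j=2p), |w| = 4p ≥ p.
By the pumping lemma, w = xyz with |xy| ≤ p and y is nonempty.
The first p characters of w are 0's, so xy (and hence y) consists only of 0's. Write y = 0^k, 1 ≤ k ≤ p.
Consider xy^2z = 0^{p+k} 1^p #^{2p}. Now the 0- and 1-counts sum to 2p+k, but the #-count is 2p ≠ 2p+k. So xy^2z ∉ L.
Contradiction. Therefore L is not regular.

0^{p+k} 1^p #^{2p}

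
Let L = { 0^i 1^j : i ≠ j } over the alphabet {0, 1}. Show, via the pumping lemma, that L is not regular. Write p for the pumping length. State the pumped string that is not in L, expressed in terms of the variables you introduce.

0^{p+p!} 1^{p+p!}

Toward a contradiction, assume L is regular with pumping length p.
Choose w = 0^p 1^{p+p!}. Since p ≠ p+p!, w ∈ L; and |w| ≥ p.
By the pumping lemma, w = xyz with |xy| ≤ p and |y| > 0.
The first p characters of w are 0's, so xy (and hence y) consists only of 0's. Write y = 0^k, 1 ≤ k ≤ p.
Since 1 ≤ k ≤ p, k divides p!; set t = 1 + p!/k. Then xy^t z has p + (p!/k)·k = p + p! copies of 0. Now the 0-count equals the 1-count, so i ≠ j fails. So xy^t z = 0^{p+p!} 1^{p+p!} ∉ L.
This contradicts the pumping lemma, so L is not regular.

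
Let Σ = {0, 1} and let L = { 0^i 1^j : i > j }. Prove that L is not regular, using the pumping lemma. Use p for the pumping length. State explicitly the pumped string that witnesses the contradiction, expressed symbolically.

Assume L is regular. Let p be the pumping length given by the pumping lemma.
Choose w = 0^{p+1} 1^p ∈ L, with |w| = 2p+1 ≥ p.
Write w = xyz as guaranteed by the lemma, with |xy| ≤ p and |y| ≥ 1.
The first p characters of w are 0's, so xy (and hence y) consists only of 0's. Write y = 0^k, 1 ≤ k ≤ p.
Consider xy^0z = xz = 0^{p+1-k} 1^p. Since k ≥ 1, the 0-count p+1-k is at most p, so i > j fails; thus xz ∉ L.
Contradiction. Therefore L is not regular.

0^{p+1-k} 1^p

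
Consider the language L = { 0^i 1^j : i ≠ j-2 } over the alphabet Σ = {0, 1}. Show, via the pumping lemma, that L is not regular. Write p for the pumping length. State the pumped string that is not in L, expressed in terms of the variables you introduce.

0^{p+p!} 1^{p+p!+2}

Assume L is regular. Let p be the pumping length given by the pumping lemma.
Choose w = 0^p 1^{p+p!+2}. Since p ≠ (p+p!+2)-2 = p+p!, w ∈ L; and |w| ≥ p.
The pumping lemma gives a decomposition w = xyz where |xy| ≤ p and |y| ≥ 1.
Since the first p symbols of w are all 0's and |xy| ≤ p, y lies entirely in the leading 0-block: y = 0^k for some k with 1 ≤ k ≤ p.
Since 1 ≤ k ≤ p, k divides p!; set t = 1 + p!/k. Then xy^t z has p + (p!/k)·k = p + p! copies of 0. Now the 0-count is p+p! and (1-count)-2 = (p+p!+2)-2 = p+p!, so i ≠ j-2 fails. So xy^t z = 0^{p+p!} 1^{p+p!+2} ∉ L.
This is a contradiction; hence L is not regular.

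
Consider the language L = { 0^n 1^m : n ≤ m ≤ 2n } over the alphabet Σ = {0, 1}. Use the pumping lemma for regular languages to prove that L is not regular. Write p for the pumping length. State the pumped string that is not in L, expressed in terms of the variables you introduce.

Assume L is regular; let p be its pumping constant.
Take w = 0^p 1^p ∈ L (since p ≤ p ≤ 2p), with |w| = 2p ≥ p.
By the pumping lemma, w = xyz with |xy| ≤ p and |y| ≥ 1.
Because |xy| ≤ p and w begins with p copies of 0, we have y = 0^k with 1 ≤ k ≤ p.
Pump with i = 2: xy^2z = 0^{p+k} 1^p. Now n = p+k > p = m, so the condition n ≤ m fails. Thus xy^2z ∉ L.
This contradicts the pumping lemma, so L is not regular.

0^{p+k} 1^p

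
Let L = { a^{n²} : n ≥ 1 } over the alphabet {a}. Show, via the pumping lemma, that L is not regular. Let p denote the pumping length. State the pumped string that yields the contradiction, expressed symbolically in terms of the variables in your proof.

Assume L is regular. Let p be the pumping length given by the pumping lemma.
Take w = a^{p²} ∈ L with |w| = p² ≥ p.
By the pumping lemma, w = xyz with |xy| ≤ p and |y| > 0.
Then y = a^k for some k with 1 ≤ k ≤ p.
Pump with i = 2: xy^2z = a^{p²+k}. Since 1 ≤ k ≤ p, p² < p²+k ≤ p²+p < (p+1)², so p²+k lies strictly between consecutive squares and is not a perfect square. So xy^2z ∉ L.
This contradicts the pumping lemma, so L is not regular.

a^{p²+k}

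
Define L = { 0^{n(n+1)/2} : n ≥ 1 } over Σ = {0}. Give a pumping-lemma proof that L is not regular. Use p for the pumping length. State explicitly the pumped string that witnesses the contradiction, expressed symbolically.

Assume L is regular; let p be its pumping constant.
Take w = 0^{p(p+1)/2} ∈ L with |w| = p(p+1)/2 ≥ p.
The pumping lemma gives a decomposition w = xyz where |xy| ≤ p and y is nonempty.
Then y = 0^k for some k with 1 ≤ k ≤ p.
Pump with i = 2: xy^2z = 0^{p(p+1)/2+k}. Since 1 ≤ k ≤ p, p(p+1)/2 < p(p+1)/2+k ≤ p(p+1)/2+p < (p+1)(p+2)/2, so p(p+1)/2+k is strictly between consecutive triangular numbers. So xy^2z ∉ L.
This contradicts the pumping lemma, so L is not regular.

0^{p(p+1)/2+k}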